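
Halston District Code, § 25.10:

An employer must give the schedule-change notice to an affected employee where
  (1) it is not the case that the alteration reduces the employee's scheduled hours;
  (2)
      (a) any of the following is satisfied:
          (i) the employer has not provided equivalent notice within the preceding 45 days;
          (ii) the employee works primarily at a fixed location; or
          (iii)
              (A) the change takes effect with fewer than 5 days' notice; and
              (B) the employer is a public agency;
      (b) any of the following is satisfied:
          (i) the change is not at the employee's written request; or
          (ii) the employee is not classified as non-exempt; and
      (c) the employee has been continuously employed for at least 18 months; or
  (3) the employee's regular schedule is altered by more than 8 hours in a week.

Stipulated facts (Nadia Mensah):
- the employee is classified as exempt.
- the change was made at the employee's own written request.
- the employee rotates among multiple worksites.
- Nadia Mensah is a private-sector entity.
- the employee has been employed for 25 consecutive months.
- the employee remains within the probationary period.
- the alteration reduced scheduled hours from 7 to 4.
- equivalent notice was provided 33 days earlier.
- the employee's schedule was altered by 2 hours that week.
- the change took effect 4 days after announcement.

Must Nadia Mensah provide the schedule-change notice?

(1) not (hours reduced) — not satisfied.
(i) no recent notice — fails.
(ii) fixed location — not satisfied.
(A) < 5 days' notice — met.
(B) public agency — not satisfied.
(iii) = T AND F = false.
So (a) is not satisfied (F OR F OR F).
(i) not employee-requested — fails.
(ii) not (non-exempt) — met.
So (b) is satisfied (F OR T).
(c) tenure ≥ 18 mo. — holds.
(2) = F AND T AND T = false.
(3) schedule shift > 8h — not satisfied.
So Overall is not satisfied (F OR F OR F).

No — not required.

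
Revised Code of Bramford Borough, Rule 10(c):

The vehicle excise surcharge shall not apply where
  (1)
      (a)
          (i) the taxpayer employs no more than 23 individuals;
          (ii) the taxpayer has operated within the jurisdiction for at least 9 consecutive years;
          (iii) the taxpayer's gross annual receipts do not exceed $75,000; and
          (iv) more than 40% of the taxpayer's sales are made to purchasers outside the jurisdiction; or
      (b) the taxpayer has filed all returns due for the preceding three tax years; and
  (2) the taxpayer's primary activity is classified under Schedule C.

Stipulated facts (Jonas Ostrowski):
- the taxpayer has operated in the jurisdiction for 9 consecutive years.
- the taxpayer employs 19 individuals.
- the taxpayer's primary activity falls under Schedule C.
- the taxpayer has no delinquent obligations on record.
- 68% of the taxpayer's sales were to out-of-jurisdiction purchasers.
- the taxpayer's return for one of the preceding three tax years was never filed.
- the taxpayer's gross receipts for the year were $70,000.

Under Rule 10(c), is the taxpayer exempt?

Yes — exempt.

(i) ≤ 23 employees — met.
(ii) ≥ 9 yrs in jurisdiction — satisfied.
(iii) receipts ≤ $75,000 — met.
(iv) >40% out-of-jur. sales — holds.
(a): T AND T AND T AND T → true.
(b) returns current — fails.
(1): T OR F → true.
(2) Schedule C activity — satisfied.
Overall: T AND T → true.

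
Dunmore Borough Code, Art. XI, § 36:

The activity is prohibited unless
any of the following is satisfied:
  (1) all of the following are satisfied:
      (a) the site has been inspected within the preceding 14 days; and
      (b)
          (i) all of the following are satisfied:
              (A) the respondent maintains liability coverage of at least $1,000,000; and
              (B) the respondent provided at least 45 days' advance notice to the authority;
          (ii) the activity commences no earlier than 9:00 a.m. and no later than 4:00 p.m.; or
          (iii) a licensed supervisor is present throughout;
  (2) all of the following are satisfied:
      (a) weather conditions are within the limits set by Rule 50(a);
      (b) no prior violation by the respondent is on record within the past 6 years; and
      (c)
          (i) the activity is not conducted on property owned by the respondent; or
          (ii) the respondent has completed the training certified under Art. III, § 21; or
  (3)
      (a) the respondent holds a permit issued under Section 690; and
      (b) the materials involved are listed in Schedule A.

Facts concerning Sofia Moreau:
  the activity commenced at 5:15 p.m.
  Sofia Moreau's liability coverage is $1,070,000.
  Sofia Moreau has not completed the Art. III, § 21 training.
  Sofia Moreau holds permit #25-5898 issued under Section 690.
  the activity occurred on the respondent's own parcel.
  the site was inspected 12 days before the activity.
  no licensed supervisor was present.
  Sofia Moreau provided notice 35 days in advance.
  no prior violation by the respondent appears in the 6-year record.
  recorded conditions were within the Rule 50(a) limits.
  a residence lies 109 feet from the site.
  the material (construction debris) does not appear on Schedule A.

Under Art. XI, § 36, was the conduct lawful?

No — unlawful.

(a) site inspected — satisfied.
(A) coverage ≥ $1,000,000 — satisfied.
(B) ≥45 days' notice — fails.
(i): T AND F → false.
(ii) start within hours — fails.
(iii) supervisor present — not satisfied.
(b): F OR F OR F → false.
So (1) is not satisfied (T AND F).
(a) weather ok — met.
(b) no prior violation — met.
(i) not (own property) — not met.
(ii) training certified — not satisfied.
So (c) is not satisfied (F OR F).
(2) = T AND T AND F = false.
(a) holds permit — met.
(b) Schedule A material — not met.
So (3) is not satisfied (T AND F).
So Overall is not satisfied (F OR F OR F).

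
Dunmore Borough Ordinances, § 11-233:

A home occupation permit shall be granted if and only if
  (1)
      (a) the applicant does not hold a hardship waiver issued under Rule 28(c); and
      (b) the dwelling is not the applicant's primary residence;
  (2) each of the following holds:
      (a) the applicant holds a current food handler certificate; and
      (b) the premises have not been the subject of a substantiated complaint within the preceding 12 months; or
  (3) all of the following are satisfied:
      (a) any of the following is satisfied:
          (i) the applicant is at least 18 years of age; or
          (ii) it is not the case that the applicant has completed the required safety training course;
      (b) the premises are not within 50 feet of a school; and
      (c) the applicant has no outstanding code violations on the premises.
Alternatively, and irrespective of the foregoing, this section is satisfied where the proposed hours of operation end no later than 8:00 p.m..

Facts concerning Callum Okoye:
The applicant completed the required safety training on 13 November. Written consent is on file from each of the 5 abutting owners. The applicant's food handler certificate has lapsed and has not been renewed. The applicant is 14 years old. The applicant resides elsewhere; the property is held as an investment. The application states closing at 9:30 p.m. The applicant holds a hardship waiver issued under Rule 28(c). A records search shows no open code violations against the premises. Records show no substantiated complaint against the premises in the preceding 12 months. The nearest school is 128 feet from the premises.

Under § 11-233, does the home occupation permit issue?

(a) not (hardship waiver) — fails.
(b) not (primary residence) — holds.
So (1) is not satisfied (F AND T).
(a) food handler cert. — not met.
(b) no complaint in 12 mo. — satisfied.
(2): F AND T → false.
(i) age ≥ 18 — not met.
(ii) not (safety training) — not met.
(a) = F OR F = false.
(b) ≥50 ft from school — holds.
(c) no code violations — satisfied.
(3) = F AND T AND T = false.
Overall: F OR F OR F → false.
Exception (closes by 8 p.m.) — not satisfied.
Result: main false OR exception false → false.

No — denied.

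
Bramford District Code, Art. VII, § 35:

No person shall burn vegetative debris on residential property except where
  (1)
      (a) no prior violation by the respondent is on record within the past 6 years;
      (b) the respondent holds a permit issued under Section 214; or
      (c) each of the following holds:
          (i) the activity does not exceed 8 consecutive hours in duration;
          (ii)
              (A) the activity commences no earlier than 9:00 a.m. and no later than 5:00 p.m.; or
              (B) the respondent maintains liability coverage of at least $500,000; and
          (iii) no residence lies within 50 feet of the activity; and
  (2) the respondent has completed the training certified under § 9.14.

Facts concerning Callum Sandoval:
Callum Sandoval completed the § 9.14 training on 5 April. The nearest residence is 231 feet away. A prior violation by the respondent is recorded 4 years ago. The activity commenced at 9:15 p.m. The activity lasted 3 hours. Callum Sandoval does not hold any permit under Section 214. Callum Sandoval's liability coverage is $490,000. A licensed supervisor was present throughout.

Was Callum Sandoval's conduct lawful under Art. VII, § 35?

No — unlawful.

(a) no prior violation — not satisfied.
(b) holds permit — fails.
(i) ≤ 8 hrs duration — holds.
(A) start within hours — not met.
(B) coverage ≥ $500,000 — not met.
So (ii) is not satisfied (F OR F).
(iii) no residence in 50 ft — met.
(c) = T AND F AND T = false.
So (1) is not satisfied (F OR F OR F).
(2) training certified — met.
Overall = F AND T = false.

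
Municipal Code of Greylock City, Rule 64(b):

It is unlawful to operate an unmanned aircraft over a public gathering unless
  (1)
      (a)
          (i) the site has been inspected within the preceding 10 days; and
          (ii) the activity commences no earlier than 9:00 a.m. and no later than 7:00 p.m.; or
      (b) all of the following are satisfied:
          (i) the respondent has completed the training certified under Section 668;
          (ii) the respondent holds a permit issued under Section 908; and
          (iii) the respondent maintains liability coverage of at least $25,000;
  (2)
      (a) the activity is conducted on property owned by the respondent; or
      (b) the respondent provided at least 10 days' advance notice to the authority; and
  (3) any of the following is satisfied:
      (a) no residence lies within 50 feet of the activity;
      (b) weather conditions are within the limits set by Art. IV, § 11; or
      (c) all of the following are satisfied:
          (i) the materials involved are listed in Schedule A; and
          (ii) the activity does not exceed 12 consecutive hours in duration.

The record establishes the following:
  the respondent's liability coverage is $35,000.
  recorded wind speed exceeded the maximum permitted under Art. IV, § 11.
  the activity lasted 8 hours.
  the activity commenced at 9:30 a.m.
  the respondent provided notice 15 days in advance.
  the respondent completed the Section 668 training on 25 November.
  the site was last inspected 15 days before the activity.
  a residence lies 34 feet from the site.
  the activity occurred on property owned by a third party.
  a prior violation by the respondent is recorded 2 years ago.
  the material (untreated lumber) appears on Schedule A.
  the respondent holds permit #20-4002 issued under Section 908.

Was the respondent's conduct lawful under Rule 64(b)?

(i) site inspected — fails.
(ii) start within hours — met.
So (a) is not satisfied (F AND T).
(i) training certified — satisfied.
(ii) holds permit — satisfied.
(iii) coverage ≥ $25,000 — satisfied.
(b) = T AND T AND T = true.
So (1) is satisfied (F OR T).
(a) own property — not met.
(b) ≥10 days' notice — met.
(2) = F OR T = true.
(a) no residence in 50 ft — not satisfied.
(b) weather ok — fails.
(i) Schedule A material — holds.
(ii) ≤ 12 hrs duration — satisfied.
(c): T AND T → true.
(3): F OR F OR T → true.
So Overall is satisfied (T AND T AND T).

Yes — lawful.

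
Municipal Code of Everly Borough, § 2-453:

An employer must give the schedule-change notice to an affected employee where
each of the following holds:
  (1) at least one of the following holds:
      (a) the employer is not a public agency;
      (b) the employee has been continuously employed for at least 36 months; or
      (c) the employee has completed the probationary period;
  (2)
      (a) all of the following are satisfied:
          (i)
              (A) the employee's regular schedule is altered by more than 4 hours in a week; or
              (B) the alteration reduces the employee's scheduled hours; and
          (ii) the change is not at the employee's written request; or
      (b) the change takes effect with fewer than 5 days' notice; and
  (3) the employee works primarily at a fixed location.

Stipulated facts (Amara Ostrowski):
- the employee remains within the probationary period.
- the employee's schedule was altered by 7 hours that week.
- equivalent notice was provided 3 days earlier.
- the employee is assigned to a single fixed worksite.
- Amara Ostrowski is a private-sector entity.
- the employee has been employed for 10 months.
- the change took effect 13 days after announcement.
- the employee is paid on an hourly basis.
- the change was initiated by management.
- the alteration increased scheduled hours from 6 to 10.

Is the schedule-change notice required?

(a) not (public agency) — met.
(b) tenure ≥ 36 mo. — fails.
(c) past probation — fails.
(1) = T OR F OR F = true.
(A) schedule shift > 4h — holds.
(B) hours reduced — fails.
(i) = T OR F = true.
(ii) not employee-requested — satisfied.
So (a) is satisfied (T AND T).
(b) < 5 days' notice — not met.
(2) = T OR F = true.
(3) fixed location — satisfied.
Overall: T AND T AND T → true.

Yes — required.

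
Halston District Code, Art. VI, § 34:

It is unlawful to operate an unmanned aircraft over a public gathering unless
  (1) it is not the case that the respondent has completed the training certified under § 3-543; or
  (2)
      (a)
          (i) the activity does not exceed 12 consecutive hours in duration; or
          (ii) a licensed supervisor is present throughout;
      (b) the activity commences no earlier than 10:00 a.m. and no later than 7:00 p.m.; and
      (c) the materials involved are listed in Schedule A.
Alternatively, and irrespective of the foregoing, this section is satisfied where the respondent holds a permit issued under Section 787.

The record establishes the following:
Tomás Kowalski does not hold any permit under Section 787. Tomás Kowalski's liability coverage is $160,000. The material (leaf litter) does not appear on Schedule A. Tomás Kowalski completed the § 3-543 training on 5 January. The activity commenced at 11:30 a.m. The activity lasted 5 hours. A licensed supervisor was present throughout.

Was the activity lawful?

No — unlawful.

(1) not (training certified) — fails.
(i) ≤ 12 hrs duration — satisfied.
(ii) supervisor present — holds.
(a): T OR T → true.
(b) start within hours — holds.
(c) Schedule A material — not satisfied.
(2) = T AND T AND F = false.
Overall = F OR F = false.
Exception (holds permit) — not satisfied.
Result: main false OR exception false → false.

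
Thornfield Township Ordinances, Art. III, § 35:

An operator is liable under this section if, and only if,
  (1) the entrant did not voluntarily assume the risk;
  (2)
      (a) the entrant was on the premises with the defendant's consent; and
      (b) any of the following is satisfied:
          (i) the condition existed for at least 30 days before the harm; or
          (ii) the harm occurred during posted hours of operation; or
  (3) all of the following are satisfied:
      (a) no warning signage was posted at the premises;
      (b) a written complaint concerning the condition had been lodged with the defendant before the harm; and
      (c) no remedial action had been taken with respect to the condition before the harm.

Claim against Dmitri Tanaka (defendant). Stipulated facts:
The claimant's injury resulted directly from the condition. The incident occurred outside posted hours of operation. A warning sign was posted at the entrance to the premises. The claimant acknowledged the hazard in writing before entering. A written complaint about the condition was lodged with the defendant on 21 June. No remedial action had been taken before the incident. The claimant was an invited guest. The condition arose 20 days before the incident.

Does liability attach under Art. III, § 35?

(1) no assumed risk — not met.
(a) consent to enter — satisfied.
(i) condition ≥30 days old — not satisfied.
(ii) during posted hours — not met.
(b): F OR F → false.
So (2) is not satisfied (T AND F).
(a) no signage posted — fails.
(b) complaint lodged — satisfied.
(c) no remedial action — holds.
So (3) is not satisfied (F AND T AND T).
Overall = F OR F OR F = false.

No — not liable.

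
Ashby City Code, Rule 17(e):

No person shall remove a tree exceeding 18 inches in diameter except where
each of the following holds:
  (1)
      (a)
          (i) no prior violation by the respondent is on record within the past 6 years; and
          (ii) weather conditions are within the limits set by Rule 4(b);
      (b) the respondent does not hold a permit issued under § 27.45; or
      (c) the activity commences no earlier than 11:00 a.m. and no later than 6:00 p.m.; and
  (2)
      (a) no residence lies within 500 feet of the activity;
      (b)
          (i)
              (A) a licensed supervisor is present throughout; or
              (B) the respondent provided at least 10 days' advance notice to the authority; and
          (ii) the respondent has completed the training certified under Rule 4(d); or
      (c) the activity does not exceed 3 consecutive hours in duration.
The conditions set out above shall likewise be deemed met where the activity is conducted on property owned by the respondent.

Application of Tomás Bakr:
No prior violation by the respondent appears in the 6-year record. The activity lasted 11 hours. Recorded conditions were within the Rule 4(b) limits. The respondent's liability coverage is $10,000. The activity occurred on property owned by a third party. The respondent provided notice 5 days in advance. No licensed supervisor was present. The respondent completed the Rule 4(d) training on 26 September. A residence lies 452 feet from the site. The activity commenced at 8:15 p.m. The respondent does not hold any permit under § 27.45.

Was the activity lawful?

No — unlawful.

(i) no prior violation — met.
(ii) weather ok — satisfied.
(a): T AND T → true.
(b) not (holds permit) — holds.
(c) start within hours — not satisfied.
(1) = T OR T OR F = true.
(a) no residence in 500 ft — fails.
(A) supervisor present — not satisfied.
(B) ≥10 days' notice — fails.
So (i) is not satisfied (F OR F).
(ii) training certified — met.
So (b) is not satisfied (F AND T).
(c) ≤ 3 hrs duration — not met.
(2) = F OR F OR F = false.
Overall = T AND F = false.
Exception (own property) — not satisfied.
Result: main false OR exception false → false.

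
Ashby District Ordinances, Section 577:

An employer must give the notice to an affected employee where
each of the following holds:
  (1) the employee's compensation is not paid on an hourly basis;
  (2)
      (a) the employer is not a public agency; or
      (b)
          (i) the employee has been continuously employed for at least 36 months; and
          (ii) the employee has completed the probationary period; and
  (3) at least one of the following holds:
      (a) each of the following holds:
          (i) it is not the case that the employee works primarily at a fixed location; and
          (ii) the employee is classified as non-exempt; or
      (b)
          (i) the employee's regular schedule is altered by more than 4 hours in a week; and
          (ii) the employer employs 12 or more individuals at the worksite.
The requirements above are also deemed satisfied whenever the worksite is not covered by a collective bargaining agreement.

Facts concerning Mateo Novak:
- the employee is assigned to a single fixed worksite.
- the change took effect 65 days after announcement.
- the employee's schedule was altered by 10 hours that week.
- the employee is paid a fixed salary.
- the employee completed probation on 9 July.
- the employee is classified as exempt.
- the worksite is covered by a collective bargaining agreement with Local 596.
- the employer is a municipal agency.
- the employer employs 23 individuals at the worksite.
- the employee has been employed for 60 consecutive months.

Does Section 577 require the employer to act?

(1) not (hourly-paid) — holds.
(a) not (public agency) — fails.
(i) tenure ≥ 36 mo. — satisfied.
(ii) past probation — holds.
(b) = T AND T = true.
So (2) is satisfied (F OR T).
(i) not (fixed location) — not met.
(ii) non-exempt — not met.
(a) = F AND F = false.
(i) schedule shift > 4h — met.
(ii) ≥ 12 at site — holds.
(b): T AND T → true.
So (3) is satisfied (F OR T).
So Overall is satisfied (T AND T AND T).
Exception (no CBA) — not satisfied.
Result: main true OR exception false → true.

Yes — required.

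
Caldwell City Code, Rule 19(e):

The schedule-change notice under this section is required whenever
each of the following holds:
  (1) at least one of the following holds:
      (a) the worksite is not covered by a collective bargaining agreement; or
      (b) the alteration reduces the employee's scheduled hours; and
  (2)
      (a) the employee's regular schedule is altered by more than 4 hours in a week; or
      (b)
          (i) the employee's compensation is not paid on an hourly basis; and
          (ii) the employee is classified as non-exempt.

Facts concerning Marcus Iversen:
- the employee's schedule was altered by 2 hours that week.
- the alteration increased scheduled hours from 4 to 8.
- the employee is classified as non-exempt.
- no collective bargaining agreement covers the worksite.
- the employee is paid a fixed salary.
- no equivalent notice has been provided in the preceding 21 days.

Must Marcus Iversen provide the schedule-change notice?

(a) no CBA — met.
(b) hours reduced — fails.
(1) = T OR F = true.
(a) schedule shift > 4h — not met.
(i) not (hourly-paid) — satisfied.
(ii) non-exempt — satisfied.
(b) = T AND T = true.
So (2) is satisfied (F OR T).
So Overall is satisfied (T AND T).

Yes — required.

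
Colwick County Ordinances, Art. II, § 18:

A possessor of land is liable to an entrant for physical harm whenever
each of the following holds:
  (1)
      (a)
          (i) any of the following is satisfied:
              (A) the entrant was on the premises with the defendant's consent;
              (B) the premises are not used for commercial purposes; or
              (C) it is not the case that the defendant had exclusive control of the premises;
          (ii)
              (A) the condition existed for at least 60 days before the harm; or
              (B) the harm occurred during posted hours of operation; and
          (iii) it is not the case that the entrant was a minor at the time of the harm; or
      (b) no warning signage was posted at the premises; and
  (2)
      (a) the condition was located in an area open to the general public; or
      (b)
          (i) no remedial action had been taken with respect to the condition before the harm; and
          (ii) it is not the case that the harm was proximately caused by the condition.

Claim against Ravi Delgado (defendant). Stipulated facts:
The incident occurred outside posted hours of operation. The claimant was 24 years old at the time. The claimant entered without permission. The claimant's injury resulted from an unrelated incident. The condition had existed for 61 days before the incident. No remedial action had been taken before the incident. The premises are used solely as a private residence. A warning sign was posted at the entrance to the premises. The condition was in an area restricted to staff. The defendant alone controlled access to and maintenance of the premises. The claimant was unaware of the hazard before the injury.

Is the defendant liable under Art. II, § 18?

(A) consent to enter — fails.
(B) not (commercial use) — holds.
(C) not (exclusive control) — fails.
(i): F OR T OR F → true.
(A) condition ≥60 days old — met.
(B) during posted hours — not satisfied.
(ii): T OR F → true.
(iii) not (entrant a minor) — met.
(a): T AND T AND T → true.
(b) no signage posted — not met.
So (1) is satisfied (T OR F).
(a) public area — not satisfied.
(i) no remedial action — satisfied.
(ii) not (proximate cause) — met.
So (b) is satisfied (T AND T).
(2): F OR T → true.
Overall: T AND T → true.

Yes — liable.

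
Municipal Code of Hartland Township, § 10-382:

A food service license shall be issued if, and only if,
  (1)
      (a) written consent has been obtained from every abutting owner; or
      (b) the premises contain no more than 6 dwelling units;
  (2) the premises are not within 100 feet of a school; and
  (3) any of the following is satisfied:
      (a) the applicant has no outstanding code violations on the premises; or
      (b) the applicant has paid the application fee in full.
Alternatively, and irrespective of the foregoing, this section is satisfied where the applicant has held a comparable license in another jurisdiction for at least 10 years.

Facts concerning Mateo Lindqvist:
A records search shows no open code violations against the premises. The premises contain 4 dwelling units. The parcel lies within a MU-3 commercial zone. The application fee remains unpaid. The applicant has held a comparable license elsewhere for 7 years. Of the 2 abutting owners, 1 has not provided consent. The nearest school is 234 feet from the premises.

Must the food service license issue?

Yes — granted.

(a) all abutters consent — fails.
(b) ≤ 6 units — satisfied.
(1) = F OR T = true.
(2) ≥100 ft from school — met.
(a) no code violations — holds.
(b) fee paid — fails.
(3) = T OR F = true.
So Overall is satisfied (T AND T AND T).
Exception (prior license ≥ 10 yr) — not satisfied.
Result: main true OR exception false → true.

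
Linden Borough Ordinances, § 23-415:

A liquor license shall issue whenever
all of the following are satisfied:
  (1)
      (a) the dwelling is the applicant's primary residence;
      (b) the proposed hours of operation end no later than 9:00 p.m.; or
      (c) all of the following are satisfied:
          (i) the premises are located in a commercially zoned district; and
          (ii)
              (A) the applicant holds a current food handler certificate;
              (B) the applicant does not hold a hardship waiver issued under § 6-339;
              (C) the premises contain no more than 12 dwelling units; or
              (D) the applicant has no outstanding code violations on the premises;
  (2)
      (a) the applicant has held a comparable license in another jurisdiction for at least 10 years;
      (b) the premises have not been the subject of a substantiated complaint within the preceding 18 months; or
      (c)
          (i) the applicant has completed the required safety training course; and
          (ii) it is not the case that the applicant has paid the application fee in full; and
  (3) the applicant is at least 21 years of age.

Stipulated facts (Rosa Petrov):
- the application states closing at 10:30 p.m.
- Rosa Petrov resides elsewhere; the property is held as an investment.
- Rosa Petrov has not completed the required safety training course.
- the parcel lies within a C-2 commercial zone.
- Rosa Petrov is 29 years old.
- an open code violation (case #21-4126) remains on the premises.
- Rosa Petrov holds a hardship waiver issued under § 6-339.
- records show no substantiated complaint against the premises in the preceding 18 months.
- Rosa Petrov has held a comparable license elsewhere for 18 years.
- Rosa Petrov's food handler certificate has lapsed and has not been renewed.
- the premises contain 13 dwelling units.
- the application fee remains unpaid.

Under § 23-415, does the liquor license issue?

(a) primary residence — fails.
(b) closes by 9 p.m. — not satisfied.
(i) commercially zoned — met.
(A) food handler cert. — not met.
(B) not (hardship waiver) — fails.
(C) ≤ 12 units — not satisfied.
(D) no code violations — not met.
So (ii) is not satisfied (F OR F OR F OR F).
(c): T AND F → false.
So (1) is not satisfied (F OR F OR F).
(a) prior license ≥ 10 yr — met.
(b) no complaint in 18 mo. — satisfied.
(i) safety training — not met.
(ii) not (fee paid) — satisfied.
(c) = F AND T = false.
(2): T OR T OR F → true.
(3) age ≥ 21 — holds.
So Overall is not satisfied (F AND T AND T).

No — denied.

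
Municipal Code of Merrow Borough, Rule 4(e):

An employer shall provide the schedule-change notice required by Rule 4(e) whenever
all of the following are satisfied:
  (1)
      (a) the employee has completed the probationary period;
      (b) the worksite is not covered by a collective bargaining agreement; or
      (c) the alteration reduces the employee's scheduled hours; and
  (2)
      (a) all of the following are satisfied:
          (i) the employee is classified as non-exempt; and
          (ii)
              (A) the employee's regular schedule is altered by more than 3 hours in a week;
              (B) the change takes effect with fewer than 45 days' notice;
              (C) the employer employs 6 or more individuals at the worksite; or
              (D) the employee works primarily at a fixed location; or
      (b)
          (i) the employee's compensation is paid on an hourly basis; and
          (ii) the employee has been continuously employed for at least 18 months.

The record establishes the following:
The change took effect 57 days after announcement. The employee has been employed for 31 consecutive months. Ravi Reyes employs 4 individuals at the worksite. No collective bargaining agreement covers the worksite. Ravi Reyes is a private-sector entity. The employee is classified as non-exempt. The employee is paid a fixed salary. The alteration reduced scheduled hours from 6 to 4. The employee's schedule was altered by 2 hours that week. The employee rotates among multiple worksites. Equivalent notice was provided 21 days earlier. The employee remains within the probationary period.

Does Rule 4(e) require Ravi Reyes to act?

(a) past probation — not satisfied.
(b) no CBA — satisfied.
(c) hours reduced — holds.
(1): F OR T OR T → true.
(i) non-exempt — holds.
(A) schedule shift > 3h — not met.
(B) < 45 days' notice — fails.
(C) ≥ 6 at site — not met.
(D) fixed location — fails.
So (ii) is not satisfied (F OR F OR F OR F).
(a) = T AND F = false.
(i) hourly-paid — not satisfied.
(ii) tenure ≥ 18 mo. — holds.
(b): F AND T → false.
(2) = F OR F = false.
Overall: T AND F → false.

No — not required.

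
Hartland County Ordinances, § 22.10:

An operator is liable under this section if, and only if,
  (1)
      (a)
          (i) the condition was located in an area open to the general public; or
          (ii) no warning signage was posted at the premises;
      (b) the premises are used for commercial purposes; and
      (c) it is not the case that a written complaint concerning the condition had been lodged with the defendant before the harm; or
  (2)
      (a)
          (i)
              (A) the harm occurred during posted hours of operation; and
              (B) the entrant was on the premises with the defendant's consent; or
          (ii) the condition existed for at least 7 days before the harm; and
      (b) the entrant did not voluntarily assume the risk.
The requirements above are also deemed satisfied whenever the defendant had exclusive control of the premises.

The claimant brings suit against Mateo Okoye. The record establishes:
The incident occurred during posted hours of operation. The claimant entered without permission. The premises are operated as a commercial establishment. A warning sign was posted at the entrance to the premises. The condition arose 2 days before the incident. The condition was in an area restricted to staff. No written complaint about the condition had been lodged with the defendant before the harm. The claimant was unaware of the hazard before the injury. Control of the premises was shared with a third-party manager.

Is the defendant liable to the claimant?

No — not liable.

(i) public area — not satisfied.
(ii) no signage posted — not met.
So (a) is not satisfied (F OR F).
(b) commercial use — holds.
(c) not (complaint lodged) — met.
So (1) is not satisfied (F AND T AND T).
(A) during posted hours — holds.
(B) consent to enter — not met.
So (i) is not satisfied (T AND F).
(ii) condition ≥7 days old — not met.
(a) = F OR F = false.
(b) no assumed risk — met.
(2): F AND T → false.
Overall: F OR F → false.
Exception (exclusive control) — not satisfied.
Result: main false OR exception false → false.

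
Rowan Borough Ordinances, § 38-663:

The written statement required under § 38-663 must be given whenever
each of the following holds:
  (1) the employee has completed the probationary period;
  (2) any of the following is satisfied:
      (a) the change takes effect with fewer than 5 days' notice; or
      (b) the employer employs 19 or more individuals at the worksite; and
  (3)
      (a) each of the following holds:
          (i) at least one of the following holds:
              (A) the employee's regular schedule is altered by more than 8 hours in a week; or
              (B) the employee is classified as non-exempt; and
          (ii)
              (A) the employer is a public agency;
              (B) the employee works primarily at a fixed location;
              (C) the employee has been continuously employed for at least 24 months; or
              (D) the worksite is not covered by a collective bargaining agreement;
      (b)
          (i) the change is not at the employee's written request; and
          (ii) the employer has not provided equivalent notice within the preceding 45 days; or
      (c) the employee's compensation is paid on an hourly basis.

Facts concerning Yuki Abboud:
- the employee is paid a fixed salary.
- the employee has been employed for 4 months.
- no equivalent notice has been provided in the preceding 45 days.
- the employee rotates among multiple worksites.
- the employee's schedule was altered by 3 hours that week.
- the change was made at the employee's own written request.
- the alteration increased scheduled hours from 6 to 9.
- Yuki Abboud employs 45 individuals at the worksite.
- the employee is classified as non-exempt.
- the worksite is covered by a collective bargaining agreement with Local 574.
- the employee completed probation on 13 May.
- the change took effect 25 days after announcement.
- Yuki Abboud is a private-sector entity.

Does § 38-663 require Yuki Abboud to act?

No — not required.

(1) past probation — satisfied.
(a) < 5 days' notice — fails.
(b) ≥ 19 at site — holds.
(2) = F OR T = true.
(A) schedule shift > 8h — fails.
(B) non-exempt — satisfied.
(i): F OR T → true.
(A) public agency — not satisfied.
(B) fixed location — not satisfied.
(C) tenure ≥ 24 mo. — not met.
(D) no CBA — fails.
So (ii) is not satisfied (F OR F OR F OR F).
So (a) is not satisfied (T AND F).
(i) not employee-requested — fails.
(ii) no recent notice — satisfied.
So (b) is not satisfied (F AND T).
(c) hourly-paid — fails.
(3): F OR F OR F → false.
So Overall is not satisfied (T AND T AND F).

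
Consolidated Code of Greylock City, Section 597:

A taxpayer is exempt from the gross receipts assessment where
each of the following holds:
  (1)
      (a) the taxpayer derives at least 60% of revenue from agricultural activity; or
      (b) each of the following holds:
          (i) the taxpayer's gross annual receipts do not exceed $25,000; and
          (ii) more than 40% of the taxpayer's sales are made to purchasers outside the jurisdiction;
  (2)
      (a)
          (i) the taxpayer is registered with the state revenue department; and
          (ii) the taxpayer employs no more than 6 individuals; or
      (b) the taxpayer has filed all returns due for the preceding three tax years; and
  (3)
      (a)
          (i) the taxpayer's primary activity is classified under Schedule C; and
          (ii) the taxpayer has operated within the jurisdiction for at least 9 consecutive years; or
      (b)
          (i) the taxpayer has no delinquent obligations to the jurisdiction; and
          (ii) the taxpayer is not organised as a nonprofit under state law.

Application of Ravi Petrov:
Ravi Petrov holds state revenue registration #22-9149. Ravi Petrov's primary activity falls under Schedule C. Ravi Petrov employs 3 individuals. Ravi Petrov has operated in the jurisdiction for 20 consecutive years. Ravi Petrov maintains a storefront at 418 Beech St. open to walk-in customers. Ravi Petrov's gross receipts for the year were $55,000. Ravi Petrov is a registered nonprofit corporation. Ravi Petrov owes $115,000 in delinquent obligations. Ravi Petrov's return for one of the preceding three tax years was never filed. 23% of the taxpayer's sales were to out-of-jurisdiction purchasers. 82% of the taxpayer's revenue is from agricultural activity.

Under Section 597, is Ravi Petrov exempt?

(a) ≥60% agricultural — met.
(i) receipts ≤ $25,000 — not met.
(ii) >40% out-of-jur. sales — not met.
(b) = F AND F = false.
(1) = T OR F = true.
(i) state-registered — satisfied.
(ii) ≤ 6 employees — met.
So (a) is satisfied (T AND T).
(b) returns current — not met.
(2): T OR F → true.
(i) Schedule C activity — met.
(ii) ≥ 9 yrs in jurisdiction — holds.
(a): T AND T → true.
(i) no delinquency — not met.
(ii) not (nonprofit) — not satisfied.
(b) = F AND F = false.
(3) = T OR F = true.
Overall = T AND T AND T = true.

Yes — exempt.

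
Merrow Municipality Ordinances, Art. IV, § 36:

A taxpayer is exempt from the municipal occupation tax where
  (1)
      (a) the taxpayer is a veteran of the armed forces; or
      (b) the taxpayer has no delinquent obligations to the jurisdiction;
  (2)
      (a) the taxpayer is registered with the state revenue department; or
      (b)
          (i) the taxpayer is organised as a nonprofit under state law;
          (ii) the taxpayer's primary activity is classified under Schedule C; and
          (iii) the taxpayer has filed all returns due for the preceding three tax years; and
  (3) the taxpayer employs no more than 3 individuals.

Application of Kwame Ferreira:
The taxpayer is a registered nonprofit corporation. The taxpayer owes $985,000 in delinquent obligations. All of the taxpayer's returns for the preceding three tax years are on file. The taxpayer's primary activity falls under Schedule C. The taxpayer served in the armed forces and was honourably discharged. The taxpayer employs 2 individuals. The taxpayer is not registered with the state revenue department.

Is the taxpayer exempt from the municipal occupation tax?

(a) veteran — satisfied.
(b) no delinquency — not met.
(1) = T OR F = true.
(a) state-registered — not met.
(i) nonprofit — satisfied.
(ii) Schedule C activity — met.
(iii) returns current — satisfied.
So (b) is satisfied (T AND T AND T).
So (2) is satisfied (F OR T).
(3) ≤ 3 employees — holds.
So Overall is satisfied (T AND T AND T).

Yes — exempt.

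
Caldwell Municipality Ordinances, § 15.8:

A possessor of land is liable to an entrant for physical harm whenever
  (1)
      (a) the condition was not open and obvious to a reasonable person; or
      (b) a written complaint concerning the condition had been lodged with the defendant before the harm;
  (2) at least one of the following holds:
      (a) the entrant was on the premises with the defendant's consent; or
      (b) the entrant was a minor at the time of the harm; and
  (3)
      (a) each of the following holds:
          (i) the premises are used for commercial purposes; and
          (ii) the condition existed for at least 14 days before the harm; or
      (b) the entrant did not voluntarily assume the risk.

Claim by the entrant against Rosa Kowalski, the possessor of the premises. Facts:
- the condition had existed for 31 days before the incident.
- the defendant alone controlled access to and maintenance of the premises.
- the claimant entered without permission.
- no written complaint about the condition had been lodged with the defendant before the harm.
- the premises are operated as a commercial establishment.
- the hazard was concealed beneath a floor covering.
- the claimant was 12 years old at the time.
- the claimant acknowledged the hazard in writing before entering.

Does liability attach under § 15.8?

(a) not open/obvious — holds.
(b) complaint lodged — not satisfied.
(1) = T OR F = true.
(a) consent to enter — not satisfied.
(b) entrant a minor — met.
(2) = F OR T = true.
(i) commercial use — met.
(ii) condition ≥14 days old — holds.
(a) = T AND T = true.
(b) no assumed risk — not met.
(3) = T OR F = true.
Overall = T AND T AND T = true.

Yes — liable.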